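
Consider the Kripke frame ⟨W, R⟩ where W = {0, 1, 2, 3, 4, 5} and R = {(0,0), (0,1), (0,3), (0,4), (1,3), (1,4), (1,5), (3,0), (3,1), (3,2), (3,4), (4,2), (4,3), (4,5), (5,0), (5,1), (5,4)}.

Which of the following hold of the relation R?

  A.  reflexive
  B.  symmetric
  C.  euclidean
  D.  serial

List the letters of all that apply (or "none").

(A) not reflexive: not 1 R 1.
(B) not symmetric: 0 R 1 but not 1 R 0.
(C) not euclidean: 0 R 1 and 0 R 0 but not 1 R 0.
(D) not serial: 2 has no R-successor.

none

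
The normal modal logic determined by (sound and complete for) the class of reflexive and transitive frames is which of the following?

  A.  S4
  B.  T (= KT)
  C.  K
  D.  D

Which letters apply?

A

(A) S4 is determined by exactly this class.
(B) T (= KT) is determined by the class of reflexive frames.
(C) K is determined by the class of arbitrary frames.
(D) D is determined by the class of serial frames.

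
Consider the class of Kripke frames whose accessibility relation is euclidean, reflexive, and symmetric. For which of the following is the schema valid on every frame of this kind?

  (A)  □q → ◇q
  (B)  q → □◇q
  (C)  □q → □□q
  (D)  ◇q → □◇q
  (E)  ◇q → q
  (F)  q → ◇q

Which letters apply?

A, B, C, D, F

A relation that is euclidean, reflexive, and symmetric is also serial and transitive.
(A) axiom D: valid iff R is serial. Every such R is serial — valid.
(B) q → □◇q (axiom B) characterises the symmetric frames. Every such R is symmetric — valid.
(C) □q → □□q is axiom 4, which corresponds to transitivity. Every such R is transitive — valid.
(D) axiom 5: valid iff R is euclidean. Every such R is euclidean — valid.
(E) ◇q → q (the converse of T) corresponds to R being a subset of the identity. Such an R need not be a subset of the identity, so not valid.
(F) the dual of axiom T: valid iff R is reflexive. Every such R is reflexive — valid.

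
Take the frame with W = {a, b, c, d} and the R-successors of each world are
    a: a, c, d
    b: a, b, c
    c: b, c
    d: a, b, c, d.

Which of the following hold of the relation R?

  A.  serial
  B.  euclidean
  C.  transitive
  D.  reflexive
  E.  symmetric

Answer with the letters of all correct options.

(A) serial: every world has an R-successor.
(B) not euclidean: a R c and a R a but not c R a.
(C) not transitive: a R c and c R b but not a R b.
(D) reflexive: each world relates to itself.
(E) not symmetric: a R c but not c R a.

A, D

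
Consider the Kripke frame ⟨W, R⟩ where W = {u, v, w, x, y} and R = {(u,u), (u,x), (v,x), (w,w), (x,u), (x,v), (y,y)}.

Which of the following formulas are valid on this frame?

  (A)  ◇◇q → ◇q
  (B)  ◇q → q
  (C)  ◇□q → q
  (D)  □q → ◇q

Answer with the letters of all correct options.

R is symmetric: every R-edge is matched by its reverse.
R is not transitive: u R x and x R v but not u R v.
R is serial: every world has an R-successor.
R is not a subset of the identity: u R x with u ≠ x.
(A) the dual of axiom 4: valid iff R is transitive. R is not transitive — not valid.
(B) ◇q → q is valid only on frames where every R-edge is a self-loop. Here R ⊄ identity — not valid.
(C) ◇□q → q (the dual of axiom B) characterises the symmetric frames. R is symmetric — valid.
(D) □q → ◇q is axiom D; it is valid on a frame exactly when R is serial. R is serial, so valid.

C, D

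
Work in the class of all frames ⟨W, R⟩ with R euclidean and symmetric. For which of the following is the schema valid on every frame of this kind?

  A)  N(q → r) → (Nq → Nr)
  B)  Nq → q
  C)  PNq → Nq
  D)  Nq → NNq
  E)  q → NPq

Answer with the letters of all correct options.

A, C, D, E

A symmetric euclidean relation is transitive (uRv and vRw give vRu by symmetry, then uRw by the euclidean condition, applied at v).
(A) N(q → r) → (Nq → Nr) is the K axiom; it holds on all frames — valid.
(B) Nq → q is axiom T; it is valid on a frame exactly when R is reflexive. Such an R need not be reflexive, so not valid.
(C) PNq → Nq is the dual of axiom 5; it is valid on a frame exactly when R is euclidean. Every such R is euclidean, so valid.
(D) Nq → NNq is axiom 4, which corresponds to transitivity. Every such R is transitive — valid.
(E) axiom B: valid iff R is symmetric. Every such R is symmetric — valid.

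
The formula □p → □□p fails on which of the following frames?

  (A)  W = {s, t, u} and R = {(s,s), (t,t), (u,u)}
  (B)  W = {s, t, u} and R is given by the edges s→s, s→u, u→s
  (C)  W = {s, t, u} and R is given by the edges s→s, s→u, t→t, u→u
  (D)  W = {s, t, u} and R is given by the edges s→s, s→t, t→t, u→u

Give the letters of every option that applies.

The schema □p → □□p is axiom 4; it is valid on a frame iff R is transitive.
(A) R is transitive (R is closed under composition), so the schema is valid here.
(B) R is not transitive (u R s and s R u but not u R u), so the schema fails here.
(C) R is transitive (R is closed under composition), so the schema is valid here.
(D) R is transitive (R is closed under composition), so the schema is valid here.

B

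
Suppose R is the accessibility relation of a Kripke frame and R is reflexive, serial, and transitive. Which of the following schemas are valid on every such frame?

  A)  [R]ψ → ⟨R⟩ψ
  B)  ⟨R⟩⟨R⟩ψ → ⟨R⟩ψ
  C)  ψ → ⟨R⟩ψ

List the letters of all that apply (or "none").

(A) [R]ψ → ⟨R⟩ψ is axiom D, which corresponds to seriality. Every such R is serial — valid.
(B) ⟨R⟩⟨R⟩ψ → ⟨R⟩ψ (the dual of axiom 4) characterises the transitive frames. Every such R is transitive — valid.
(C) the dual of axiom T: valid iff R is reflexive. Every such R is reflexive — valid.

A, B, C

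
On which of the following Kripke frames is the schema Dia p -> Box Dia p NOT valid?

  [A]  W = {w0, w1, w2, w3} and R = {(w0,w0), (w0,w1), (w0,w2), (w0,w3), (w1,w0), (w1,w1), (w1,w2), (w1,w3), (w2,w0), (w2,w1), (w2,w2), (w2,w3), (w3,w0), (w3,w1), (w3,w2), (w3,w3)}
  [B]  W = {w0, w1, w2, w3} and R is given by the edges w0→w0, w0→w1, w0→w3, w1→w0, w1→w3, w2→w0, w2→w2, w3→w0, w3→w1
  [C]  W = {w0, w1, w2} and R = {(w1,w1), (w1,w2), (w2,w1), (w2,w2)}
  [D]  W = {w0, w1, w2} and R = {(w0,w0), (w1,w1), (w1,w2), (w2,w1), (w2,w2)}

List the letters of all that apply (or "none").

The schema Dia p -> Box Dia p is axiom 5; it is valid on a frame iff R is euclidean.
(A) R is euclidean (any two R-successors of the same world are R-related), so the schema is valid here.
(B) R is not euclidean (w2 R w0 and w2 R w2 but not w0 R w2), so the schema fails here.
(C) R is euclidean (any two R-successors of the same world are R-related), so the schema is valid here.
(D) R is euclidean (any two R-successors of the same world are R-related), so the schema is valid here.

B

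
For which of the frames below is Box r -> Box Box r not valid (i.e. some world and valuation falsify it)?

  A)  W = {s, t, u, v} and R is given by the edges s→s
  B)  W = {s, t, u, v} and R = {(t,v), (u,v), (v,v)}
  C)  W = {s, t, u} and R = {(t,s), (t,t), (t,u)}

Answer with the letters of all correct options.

none

The schema Box r -> Box Box r is axiom 4; it is valid on a frame iff R is transitive.
(A) R is transitive (R is closed under composition), so the schema is valid here.
(B) R is transitive (R is closed under composition), so the schema is valid here.
(C) R is transitive (R is closed under composition), so the schema is valid here.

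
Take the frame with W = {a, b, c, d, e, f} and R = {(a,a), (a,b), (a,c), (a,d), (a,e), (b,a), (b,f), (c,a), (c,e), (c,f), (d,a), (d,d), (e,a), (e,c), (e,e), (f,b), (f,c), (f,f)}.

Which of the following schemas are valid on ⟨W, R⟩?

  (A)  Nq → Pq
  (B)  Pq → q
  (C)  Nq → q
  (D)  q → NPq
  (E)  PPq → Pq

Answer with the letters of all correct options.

A, D

R is not reflexive: not b R b.
R is symmetric: every R-edge is matched by its reverse.
R is not transitive: a R b and b R f but not a R f.
R is serial: every world has an R-successor.
R is not a subset of the identity: a R b with a ≠ b.
(A) Nq → Pq is axiom D; it is valid on a frame exactly when R is serial. R is serial, so valid.
(B) Pq → q is valid only on frames where every R-edge is a self-loop. Here R ⊄ identity — not valid.
(C) axiom T: valid iff R is reflexive. R is not reflexive — not valid.
(D) q → NPq is axiom B; it is valid on a frame exactly when R is symmetric. R is symmetric, so valid.
(E) PPq → Pq is the dual of axiom 4, which corresponds to transitivity. R is not transitive — not valid.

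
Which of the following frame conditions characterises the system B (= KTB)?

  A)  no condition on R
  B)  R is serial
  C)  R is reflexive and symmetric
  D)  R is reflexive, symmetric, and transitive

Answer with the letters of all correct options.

(A) this class determines K, not B (= KTB).
(B) this class determines D, not B (= KTB).
(C) B (= KTB) is sound and complete for exactly this class.
(D) this class determines S5, not B (= KTB).

C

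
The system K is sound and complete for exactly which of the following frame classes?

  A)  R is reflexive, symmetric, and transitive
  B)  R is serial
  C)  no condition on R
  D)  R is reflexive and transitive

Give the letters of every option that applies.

C

(A) this class determines S5, not K.
(B) this class determines D, not K.
(C) K is sound and complete for exactly this class.
(D) this class determines S4, not K.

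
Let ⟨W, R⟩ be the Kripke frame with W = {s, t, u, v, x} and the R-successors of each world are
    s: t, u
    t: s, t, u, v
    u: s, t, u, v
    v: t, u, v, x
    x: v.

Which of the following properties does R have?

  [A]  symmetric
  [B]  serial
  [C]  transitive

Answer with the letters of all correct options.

(A) symmetric: every R-edge is matched by its reverse.
(B) serial: every world has an R-successor.
(C) not transitive: s R t and t R s but not s R s.

A, B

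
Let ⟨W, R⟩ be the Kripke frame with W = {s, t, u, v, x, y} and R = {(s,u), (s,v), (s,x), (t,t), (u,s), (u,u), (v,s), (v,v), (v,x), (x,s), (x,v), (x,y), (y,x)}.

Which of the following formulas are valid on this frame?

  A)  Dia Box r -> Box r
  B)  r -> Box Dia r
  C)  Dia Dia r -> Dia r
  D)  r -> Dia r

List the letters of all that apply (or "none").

R is not reflexive: not s R s.
R is symmetric: every R-edge is matched by its reverse.
R is not transitive: s R u and u R s but not s R s.
R is not euclidean: s R u and s R v but not u R v.
(A) Dia Box r -> Box r (the dual of axiom 5) characterises the euclidean frames. R is not euclidean — not valid.
(B) r -> Box Dia r (axiom B) characterises the symmetric frames. R is symmetric — valid.
(C) Dia Dia r -> Dia r is the dual of axiom 4; it is valid on a frame exactly when R is transitive. R is not transitive, so not valid.
(D) r -> Dia r (the dual of axiom T) characterises the reflexive frames. R is not reflexive — not valid.

B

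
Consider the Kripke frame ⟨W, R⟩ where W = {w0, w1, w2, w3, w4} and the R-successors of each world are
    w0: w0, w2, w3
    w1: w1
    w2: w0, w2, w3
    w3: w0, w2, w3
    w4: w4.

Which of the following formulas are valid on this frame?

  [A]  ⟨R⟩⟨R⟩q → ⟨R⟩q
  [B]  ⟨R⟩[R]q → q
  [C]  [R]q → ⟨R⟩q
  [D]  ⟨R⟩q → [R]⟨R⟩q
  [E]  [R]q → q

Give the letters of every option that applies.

A, B, C, D, E

R is reflexive: each world relates to itself.
R is symmetric: every R-edge is matched by its reverse.
R is transitive: R is closed under composition.
R is euclidean: any two R-successors of the same world are R-related.
R is serial: every world has an R-successor.
(A) ⟨R⟩⟨R⟩q → ⟨R⟩q (the dual of axiom 4) characterises the transitive frames. R is transitive — valid.
(B) ⟨R⟩[R]q → q (the dual of axiom B) characterises the symmetric frames. R is symmetric — valid.
(C) [R]q → ⟨R⟩q (axiom D) characterises the serial frames. R is serial — valid.
(D) ⟨R⟩q → [R]⟨R⟩q (axiom 5) characterises the euclidean frames. R is euclidean — valid.
(E) [R]q → q (axiom T) characterises the reflexive frames. R is reflexive — valid.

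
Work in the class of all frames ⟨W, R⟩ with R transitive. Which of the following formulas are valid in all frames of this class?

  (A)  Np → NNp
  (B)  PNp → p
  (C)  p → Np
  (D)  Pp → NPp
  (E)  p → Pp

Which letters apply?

A

(A) Np → NNp (axiom 4) characterises the transitive frames. Every such R is transitive — valid.
(B) PNp → p is the dual of axiom B; it is valid on a frame exactly when R is symmetric. Such an R need not be symmetric, so not valid.
(C) p → Np is valid only on frames where every R-edge is a self-loop. Such an R need not be a subset of the identity — not valid.
(D) Pp → NPp is axiom 5, which corresponds to the euclidean property. Such an R need not be euclidean — not valid.
(E) p → Pp is the dual of axiom T, which corresponds to reflexivity. Such an R need not be reflexive — not valid.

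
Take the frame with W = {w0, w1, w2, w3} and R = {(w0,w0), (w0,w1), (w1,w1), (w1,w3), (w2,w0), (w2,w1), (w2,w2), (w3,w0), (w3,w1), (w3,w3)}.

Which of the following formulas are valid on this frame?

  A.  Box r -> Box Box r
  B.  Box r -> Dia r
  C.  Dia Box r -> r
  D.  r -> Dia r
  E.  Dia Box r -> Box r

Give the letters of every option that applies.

R is reflexive: each world relates to itself.
R is not symmetric: w0 R w1 but not w1 R w0.
R is not transitive: w0 R w1 and w1 R w3 but not w0 R w3.
R is not euclidean: w0 R w1 and w0 R w0 but not w1 R w0.
R is serial: every world has an R-successor.
(A) Box r -> Box Box r is axiom 4, which corresponds to transitivity. R is not transitive — not valid.
(B) axiom D: valid iff R is serial. R is serial — valid.
(C) the dual of axiom B: valid iff R is symmetric. R is not symmetric — not valid.
(D) r -> Dia r is the dual of axiom T; it is valid on a frame exactly when R is reflexive. R is reflexive, so valid.
(E) Dia Box r -> Box r is the dual of axiom 5; it is valid on a frame exactly when R is euclidean. R is not euclidean, so not valid.

B, D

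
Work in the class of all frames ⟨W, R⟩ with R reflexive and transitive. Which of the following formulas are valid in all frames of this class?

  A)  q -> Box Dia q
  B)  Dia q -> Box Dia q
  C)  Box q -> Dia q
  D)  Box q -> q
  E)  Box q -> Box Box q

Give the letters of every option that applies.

C, D, E

Reflexive relations are serial.
(A) q -> Box Dia q is axiom B; it is valid on a frame exactly when R is symmetric. Such an R need not be symmetric, so not valid.
(B) Dia q -> Box Dia q is axiom 5; it is valid on a frame exactly when R is euclidean. Such an R need not be euclidean, so not valid.
(C) axiom D: valid iff R is serial. Every such R is serial — valid.
(D) Box q -> q is axiom T, which corresponds to reflexivity. Every such R is reflexive — valid.
(E) Box q -> Box Box q is axiom 4, which corresponds to transitivity. Every such R is transitive — valid.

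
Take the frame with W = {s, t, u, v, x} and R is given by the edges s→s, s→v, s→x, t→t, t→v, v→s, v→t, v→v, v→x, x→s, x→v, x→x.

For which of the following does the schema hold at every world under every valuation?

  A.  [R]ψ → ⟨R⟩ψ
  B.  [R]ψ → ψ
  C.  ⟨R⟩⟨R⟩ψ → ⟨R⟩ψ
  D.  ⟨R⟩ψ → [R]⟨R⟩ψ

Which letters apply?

R is not reflexive: not u R u.
R is not transitive: s R v and v R t but not s R t.
R is not euclidean: v R s and v R t but not s R t.
R is not serial: u has no R-successor.
(A) axiom D: valid iff R is serial. R is not serial — not valid.
(B) axiom T: valid iff R is reflexive. R is not reflexive — not valid.
(C) ⟨R⟩⟨R⟩ψ → ⟨R⟩ψ (the dual of axiom 4) characterises the transitive frames. R is not transitive — not valid.
(D) ⟨R⟩ψ → [R]⟨R⟩ψ is axiom 5, which corresponds to the euclidean property. R is not euclidean — not valid.

none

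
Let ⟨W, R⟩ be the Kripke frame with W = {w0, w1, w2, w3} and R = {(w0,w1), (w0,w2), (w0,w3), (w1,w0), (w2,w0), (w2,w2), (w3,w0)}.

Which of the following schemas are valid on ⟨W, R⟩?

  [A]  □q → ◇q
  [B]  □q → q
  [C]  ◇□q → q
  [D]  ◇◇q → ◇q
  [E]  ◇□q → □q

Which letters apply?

A, C

R is not reflexive: not w0 R w0.
R is symmetric: every R-edge is matched by its reverse.
R is not transitive: w0 R w1 and w1 R w0 but not w0 R w0.
R is not euclidean: w0 R w1 and w0 R w2 but not w1 R w2.
R is serial: every world has an R-successor.
(A) □q → ◇q is axiom D, which corresponds to seriality. R is serial — valid.
(B) axiom T: valid iff R is reflexive. R is not reflexive — not valid.
(C) ◇□q → q is the dual of axiom B; it is valid on a frame exactly when R is symmetric. R is symmetric, so valid.
(D) ◇◇q → ◇q is the dual of axiom 4, which corresponds to transitivity. R is not transitive — not valid.
(E) ◇□q → □q (the dual of axiom 5) characterises the euclidean frames. R is not euclidean — not valid.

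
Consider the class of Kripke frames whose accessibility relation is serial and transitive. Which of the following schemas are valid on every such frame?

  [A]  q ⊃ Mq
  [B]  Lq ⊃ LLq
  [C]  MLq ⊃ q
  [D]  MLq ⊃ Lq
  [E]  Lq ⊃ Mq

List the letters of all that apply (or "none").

(A) the dual of axiom T: valid iff R is reflexive. Such an R need not be reflexive — not valid.
(B) Lq ⊃ LLq is axiom 4; it is valid on a frame exactly when R is transitive. Every such R is transitive, so valid.
(C) MLq ⊃ q is the dual of axiom B, which corresponds to symmetry. Such an R need not be symmetric — not valid.
(D) MLq ⊃ Lq is the dual of axiom 5; it is valid on a frame exactly when R is euclidean. Such an R need not be euclidean, so not valid.
(E) Lq ⊃ Mq is axiom D; it is valid on a frame exactly when R is serial. Every such R is serial, so valid.

B, E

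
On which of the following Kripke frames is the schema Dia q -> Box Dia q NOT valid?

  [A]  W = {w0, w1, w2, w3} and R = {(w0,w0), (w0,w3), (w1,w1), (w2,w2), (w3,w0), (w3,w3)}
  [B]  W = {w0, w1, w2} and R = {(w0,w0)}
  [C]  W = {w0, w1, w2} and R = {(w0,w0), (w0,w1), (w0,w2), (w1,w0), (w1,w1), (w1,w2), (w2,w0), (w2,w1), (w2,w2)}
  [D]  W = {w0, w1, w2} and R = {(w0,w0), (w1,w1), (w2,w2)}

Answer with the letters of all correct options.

The schema Dia q -> Box Dia q is axiom 5; it is valid on a frame iff R is euclidean.
(A) R is euclidean (any two R-successors of the same world are R-related), so the schema is valid here.
(B) R is euclidean (any two R-successors of the same world are R-related), so the schema is valid here.
(C) R is euclidean (any two R-successors of the same world are R-related), so the schema is valid here.
(D) R is euclidean (any two R-successors of the same world are R-related), so the schema is valid here.

none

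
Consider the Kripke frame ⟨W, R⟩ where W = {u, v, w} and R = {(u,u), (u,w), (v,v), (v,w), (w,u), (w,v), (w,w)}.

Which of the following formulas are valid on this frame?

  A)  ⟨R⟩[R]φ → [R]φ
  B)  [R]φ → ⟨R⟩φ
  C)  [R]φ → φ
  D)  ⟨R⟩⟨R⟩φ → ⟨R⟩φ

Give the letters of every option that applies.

R is reflexive: each world relates to itself.
R is not transitive: u R w and w R v but not u R v.
R is not euclidean: w R u and w R v but not u R v.
R is serial: every world has an R-successor.
(A) ⟨R⟩[R]φ → [R]φ is the dual of axiom 5; it is valid on a frame exactly when R is euclidean. R is not euclidean, so not valid.
(B) [R]φ → ⟨R⟩φ is axiom D, which corresponds to seriality. R is serial — valid.
(C) [R]φ → φ is axiom T, which corresponds to reflexivity. R is reflexive — valid.
(D) ⟨R⟩⟨R⟩φ → ⟨R⟩φ is the dual of axiom 4; it is valid on a frame exactly when R is transitive. R is not transitive, so not valid.

B, C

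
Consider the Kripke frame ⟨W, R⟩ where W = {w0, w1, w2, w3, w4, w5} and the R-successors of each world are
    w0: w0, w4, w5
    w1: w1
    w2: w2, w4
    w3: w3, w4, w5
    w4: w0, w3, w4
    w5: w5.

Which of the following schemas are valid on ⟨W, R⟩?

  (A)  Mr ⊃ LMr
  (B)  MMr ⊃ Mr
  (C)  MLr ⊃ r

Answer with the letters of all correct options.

R is not symmetric: w0 R w5 but not w5 R w0.
R is not transitive: w0 R w4 and w4 R w3 but not w0 R w3.
R is not euclidean: w0 R w4 and w0 R w5 but not w4 R w5.
(A) Mr ⊃ LMr (axiom 5) characterises the euclidean frames. R is not euclidean — not valid.
(B) the dual of axiom 4: valid iff R is transitive. R is not transitive — not valid.
(C) MLr ⊃ r (the dual of axiom B) characterises the symmetric frames. R is not symmetric — not valid.

none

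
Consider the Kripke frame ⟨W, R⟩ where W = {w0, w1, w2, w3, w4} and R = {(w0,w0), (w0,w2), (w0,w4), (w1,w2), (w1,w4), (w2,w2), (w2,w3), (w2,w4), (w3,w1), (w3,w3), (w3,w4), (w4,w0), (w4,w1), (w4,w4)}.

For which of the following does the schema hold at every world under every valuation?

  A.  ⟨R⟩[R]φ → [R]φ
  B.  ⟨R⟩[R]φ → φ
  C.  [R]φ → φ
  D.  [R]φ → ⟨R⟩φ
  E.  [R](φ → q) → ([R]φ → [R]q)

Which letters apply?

R is not reflexive: not w1 R w1.
R is not symmetric: w0 R w2 but not w2 R w0.
R is not euclidean: w0 R w2 and w0 R w0 but not w2 R w0.
R is serial: every world has an R-successor.
(A) the dual of axiom 5: valid iff R is euclidean. R is not euclidean — not valid.
(B) ⟨R⟩[R]φ → φ is the dual of axiom B; it is valid on a frame exactly when R is symmetric. R is not symmetric, so not valid.
(C) [R]φ → φ is axiom T; it is valid on a frame exactly when R is reflexive. R is not reflexive, so not valid.
(D) [R]φ → ⟨R⟩φ is axiom D, which corresponds to seriality. R is serial — valid.
(E) this is just K, valid on every normal frame.

D, E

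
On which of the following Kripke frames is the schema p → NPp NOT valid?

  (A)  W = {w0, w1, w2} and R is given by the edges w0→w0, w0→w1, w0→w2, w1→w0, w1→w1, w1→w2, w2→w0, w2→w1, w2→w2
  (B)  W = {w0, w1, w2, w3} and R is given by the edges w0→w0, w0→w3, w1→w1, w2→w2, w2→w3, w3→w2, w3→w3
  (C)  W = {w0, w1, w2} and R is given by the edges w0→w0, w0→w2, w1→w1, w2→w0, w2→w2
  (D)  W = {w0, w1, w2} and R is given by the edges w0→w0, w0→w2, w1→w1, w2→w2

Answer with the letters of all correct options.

The schema p → NPp is axiom B; it is valid on a frame iff R is symmetric.
(A) R is symmetric (every R-edge is matched by its reverse), so the schema is valid here.
(B) R is not symmetric (w0 R w3 but not w3 R w0), so the schema fails here.
(C) R is symmetric (every R-edge is matched by its reverse), so the schema is valid here.
(D) R is not symmetric (w0 R w2 but not w2 R w0), so the schema fails here.

B, D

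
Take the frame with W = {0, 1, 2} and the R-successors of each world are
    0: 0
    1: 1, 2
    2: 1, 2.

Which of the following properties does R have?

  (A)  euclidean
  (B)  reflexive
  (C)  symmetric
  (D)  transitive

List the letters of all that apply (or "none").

(A) euclidean: any two R-successors of the same world are R-related.
(B) reflexive: each world relates to itself.
(C) symmetric: every R-edge is matched by its reverse.
(D) transitive: R is closed under composition.

A, B, C, D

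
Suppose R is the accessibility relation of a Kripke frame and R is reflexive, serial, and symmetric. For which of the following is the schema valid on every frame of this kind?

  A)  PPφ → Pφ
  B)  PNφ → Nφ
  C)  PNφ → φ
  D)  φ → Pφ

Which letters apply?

(A) PPφ → Pφ is the dual of axiom 4, which corresponds to transitivity. Such an R need not be transitive — not valid.
(B) PNφ → Nφ is the dual of axiom 5; it is valid on a frame exactly when R is euclidean. Such an R need not be euclidean, so not valid.
(C) PNφ → φ is the dual of axiom B; it is valid on a frame exactly when R is symmetric. Every such R is symmetric, so valid.
(D) φ → Pφ (the dual of axiom T) characterises the reflexive frames. Every such R is reflexive — valid.

C, D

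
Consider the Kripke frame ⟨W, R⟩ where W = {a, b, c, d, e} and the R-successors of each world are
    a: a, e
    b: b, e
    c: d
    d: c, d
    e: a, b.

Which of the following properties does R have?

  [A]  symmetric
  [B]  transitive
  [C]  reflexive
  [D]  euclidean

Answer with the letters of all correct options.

(A) symmetric: every R-edge is matched by its reverse.
(B) not transitive: a R e and e R b but not a R b.
(C) not reflexive: not c R c.
(D) not euclidean: e R a and e R b but not a R b.

A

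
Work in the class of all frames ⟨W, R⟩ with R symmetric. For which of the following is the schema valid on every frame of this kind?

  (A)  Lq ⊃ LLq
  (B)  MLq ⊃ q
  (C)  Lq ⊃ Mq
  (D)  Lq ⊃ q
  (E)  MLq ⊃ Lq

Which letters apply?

B

(A) Lq ⊃ LLq (axiom 4) characterises the transitive frames. Such an R need not be transitive — not valid.
(B) MLq ⊃ q (the dual of axiom B) characterises the symmetric frames. Every such R is symmetric — valid.
(C) Lq ⊃ Mq is axiom D, which corresponds to seriality. Such an R need not be serial — not valid.
(D) axiom T: valid iff R is reflexive. Such an R need not be reflexive — not valid.
(E) MLq ⊃ Lq (the dual of axiom 5) characterises the euclidean frames. Such an R need not be euclidean — not valid.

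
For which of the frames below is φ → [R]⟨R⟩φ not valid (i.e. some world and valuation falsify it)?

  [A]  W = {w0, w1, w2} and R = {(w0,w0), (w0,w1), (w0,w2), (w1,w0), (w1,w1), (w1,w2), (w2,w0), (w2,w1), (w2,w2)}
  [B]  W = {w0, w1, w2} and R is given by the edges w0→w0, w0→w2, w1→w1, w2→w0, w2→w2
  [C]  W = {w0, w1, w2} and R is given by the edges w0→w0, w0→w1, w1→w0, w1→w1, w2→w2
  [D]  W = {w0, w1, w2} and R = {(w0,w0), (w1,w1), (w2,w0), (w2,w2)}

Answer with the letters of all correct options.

The schema φ → [R]⟨R⟩φ is axiom B; it is valid on a frame iff R is symmetric.
(A) R is symmetric (every R-edge is matched by its reverse), so the schema is valid here.
(B) R is symmetric (every R-edge is matched by its reverse), so the schema is valid here.
(C) R is symmetric (every R-edge is matched by its reverse), so the schema is valid here.
(D) R is not symmetric (w2 R w0 but not w0 R w2), so the schema fails here.

D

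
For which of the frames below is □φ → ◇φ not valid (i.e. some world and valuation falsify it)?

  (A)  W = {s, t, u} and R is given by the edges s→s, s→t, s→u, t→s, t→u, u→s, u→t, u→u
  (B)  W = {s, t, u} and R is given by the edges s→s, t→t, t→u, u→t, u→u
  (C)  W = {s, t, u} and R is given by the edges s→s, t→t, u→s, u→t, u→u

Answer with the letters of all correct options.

none

The schema □φ → ◇φ is axiom D; it is valid on a frame iff R is serial.
(A) R is serial (every world has an R-successor), so the schema is valid here.
(B) R is serial (every world has an R-successor), so the schema is valid here.
(C) R is serial (every world has an R-successor), so the schema is valid here.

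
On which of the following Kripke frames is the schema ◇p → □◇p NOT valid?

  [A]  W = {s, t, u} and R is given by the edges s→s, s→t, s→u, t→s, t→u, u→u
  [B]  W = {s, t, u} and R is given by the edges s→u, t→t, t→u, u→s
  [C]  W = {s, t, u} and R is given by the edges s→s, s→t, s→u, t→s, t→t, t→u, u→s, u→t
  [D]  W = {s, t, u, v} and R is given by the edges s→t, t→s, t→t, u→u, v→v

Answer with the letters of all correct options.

The schema ◇p → □◇p is axiom 5; it is valid on a frame iff R is euclidean.
(A) R is not euclidean (s R u and s R s but not u R s), so the schema fails here.
(B) R is not euclidean (t R u and t R t but not u R t), so the schema fails here.
(C) R is not euclidean (s R u and s R u but not u R u), so the schema fails here.
(D) R is not euclidean (t R s and t R s but not s R s), so the schema fails here.

A, B, C, D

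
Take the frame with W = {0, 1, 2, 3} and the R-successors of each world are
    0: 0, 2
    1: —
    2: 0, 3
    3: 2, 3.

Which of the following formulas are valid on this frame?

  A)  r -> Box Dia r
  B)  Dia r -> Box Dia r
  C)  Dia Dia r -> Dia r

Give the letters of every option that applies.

A

R is symmetric: every R-edge is matched by its reverse.
R is not transitive: 0 R 2 and 2 R 3 but not 0 R 3.
R is not euclidean: 2 R 0 and 2 R 3 but not 0 R 3.
(A) r -> Box Dia r is axiom B; it is valid on a frame exactly when R is symmetric. R is symmetric, so valid.
(B) Dia r -> Box Dia r is axiom 5; it is valid on a frame exactly when R is euclidean. R is not euclidean, so not valid.
(C) Dia Dia r -> Dia r is the dual of axiom 4; it is valid on a frame exactly when R is transitive. R is not transitive, so not valid.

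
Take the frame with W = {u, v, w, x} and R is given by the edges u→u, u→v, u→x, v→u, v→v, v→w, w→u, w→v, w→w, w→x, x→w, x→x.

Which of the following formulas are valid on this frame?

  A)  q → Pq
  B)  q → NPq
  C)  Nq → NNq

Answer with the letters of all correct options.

R is reflexive: each world relates to itself.
R is not symmetric: u R x but not x R u.
R is not transitive: u R v and v R w but not u R w.
(A) q → Pq is the dual of axiom T, which corresponds to reflexivity. R is reflexive — valid.
(B) q → NPq is axiom B; it is valid on a frame exactly when R is symmetric. R is not symmetric, so not valid.
(C) Nq → NNq is axiom 4, which corresponds to transitivity. R is not transitive — not valid.

A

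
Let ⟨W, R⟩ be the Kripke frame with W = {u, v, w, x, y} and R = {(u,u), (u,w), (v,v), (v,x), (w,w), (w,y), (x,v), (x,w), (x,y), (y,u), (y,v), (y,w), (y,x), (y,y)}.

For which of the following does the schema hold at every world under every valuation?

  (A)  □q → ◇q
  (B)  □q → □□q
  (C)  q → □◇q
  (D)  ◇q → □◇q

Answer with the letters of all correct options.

A

R is not symmetric: u R w but not w R u.
R is not transitive: u R w and w R y but not u R y.
R is not euclidean: u R w and u R u but not w R u.
R is serial: every world has an R-successor.
(A) □q → ◇q is axiom D; it is valid on a frame exactly when R is serial. R is serial, so valid.
(B) □q → □□q is axiom 4, which corresponds to transitivity. R is not transitive — not valid.
(C) q → □◇q (axiom B) characterises the symmetric frames. R is not symmetric — not valid.
(D) ◇q → □◇q is axiom 5; it is valid on a frame exactly when R is euclidean. R is not euclidean, so not valid.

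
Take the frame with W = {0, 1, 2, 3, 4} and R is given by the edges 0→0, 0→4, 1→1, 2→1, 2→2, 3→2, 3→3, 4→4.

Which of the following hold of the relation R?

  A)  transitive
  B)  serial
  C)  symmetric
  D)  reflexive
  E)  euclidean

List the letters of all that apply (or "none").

B, D

(A) not transitive: 3 R 2 and 2 R 1 but not 3 R 1.
(B) serial: every world has an R-successor.
(C) not symmetric: 0 R 4 but not 4 R 0.
(D) reflexive: each world relates to itself.
(E) not euclidean: 0 R 4 and 0 R 0 but not 4 R 0.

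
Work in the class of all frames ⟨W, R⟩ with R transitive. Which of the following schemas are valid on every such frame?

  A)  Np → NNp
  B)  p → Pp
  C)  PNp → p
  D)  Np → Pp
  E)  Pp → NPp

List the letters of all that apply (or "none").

A

(A) Np → NNp is axiom 4, which corresponds to transitivity. Every such R is transitive — valid.
(B) p → Pp is the dual of axiom T; it is valid on a frame exactly when R is reflexive. Such an R need not be reflexive, so not valid.
(C) PNp → p is the dual of axiom B, which corresponds to symmetry. Such an R need not be symmetric — not valid.
(D) axiom D: valid iff R is serial. Such an R need not be serial — not valid.
(E) Pp → NPp (axiom 5) characterises the euclidean frames. Such an R need not be euclidean — not valid.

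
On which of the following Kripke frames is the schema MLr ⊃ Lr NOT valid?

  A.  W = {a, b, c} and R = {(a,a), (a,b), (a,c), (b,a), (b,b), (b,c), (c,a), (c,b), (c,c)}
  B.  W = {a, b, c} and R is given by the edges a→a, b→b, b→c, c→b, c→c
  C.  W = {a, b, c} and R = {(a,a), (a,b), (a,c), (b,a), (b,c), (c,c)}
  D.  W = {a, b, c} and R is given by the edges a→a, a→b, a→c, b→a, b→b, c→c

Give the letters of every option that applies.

C, D

The schema MLr ⊃ Lr is the dual of axiom 5; it is valid on a frame iff R is euclidean.
(A) R is euclidean (any two R-successors of the same world are R-related), so the schema is valid here.
(B) R is euclidean (any two R-successors of the same world are R-related), so the schema is valid here.
(C) R is not euclidean (a R c and a R a but not c R a), so the schema fails here.
(D) R is not euclidean (a R b and a R c but not b R c), so the schema fails here.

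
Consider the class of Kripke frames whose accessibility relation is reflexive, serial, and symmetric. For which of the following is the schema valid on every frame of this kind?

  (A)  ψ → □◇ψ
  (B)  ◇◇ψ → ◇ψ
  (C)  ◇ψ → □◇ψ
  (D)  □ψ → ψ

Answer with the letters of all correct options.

A, D

(A) ψ → □◇ψ is axiom B; it is valid on a frame exactly when R is symmetric. Every such R is symmetric, so valid.
(B) the dual of axiom 4: valid iff R is transitive. Such an R need not be transitive — not valid.
(C) ◇ψ → □◇ψ (axiom 5) characterises the euclidean frames. Such an R need not be euclidean — not valid.
(D) □ψ → ψ is axiom T; it is valid on a frame exactly when R is reflexive. Every such R is reflexive, so valid.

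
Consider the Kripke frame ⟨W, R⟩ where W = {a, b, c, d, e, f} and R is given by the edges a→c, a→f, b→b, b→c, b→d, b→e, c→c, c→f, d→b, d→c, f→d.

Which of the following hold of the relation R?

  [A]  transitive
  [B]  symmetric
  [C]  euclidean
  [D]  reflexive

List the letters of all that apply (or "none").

none

(A) not transitive: a R f and f R d but not a R d.
(B) not symmetric: a R c but not c R a.
(C) not euclidean: a R f and a R c but not f R c.
(D) not reflexive: not a R a.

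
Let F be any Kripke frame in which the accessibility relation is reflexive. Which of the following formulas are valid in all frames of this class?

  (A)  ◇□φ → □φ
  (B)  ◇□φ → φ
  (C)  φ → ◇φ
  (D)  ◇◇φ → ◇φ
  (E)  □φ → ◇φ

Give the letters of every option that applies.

C, E

A reflexive relation is serial.
(A) ◇□φ → □φ is the dual of axiom 5; it is valid on a frame exactly when R is euclidean. Such an R need not be euclidean, so not valid.
(B) ◇□φ → φ is the dual of axiom B; it is valid on a frame exactly when R is symmetric. Such an R need not be symmetric, so not valid.
(C) the dual of axiom T: valid iff R is reflexive. Every such R is reflexive — valid.
(D) ◇◇φ → ◇φ (the dual of axiom 4) characterises the transitive frames. Such an R need not be transitive — not valid.
(E) axiom D: valid iff R is serial. Every such R is serial — valid.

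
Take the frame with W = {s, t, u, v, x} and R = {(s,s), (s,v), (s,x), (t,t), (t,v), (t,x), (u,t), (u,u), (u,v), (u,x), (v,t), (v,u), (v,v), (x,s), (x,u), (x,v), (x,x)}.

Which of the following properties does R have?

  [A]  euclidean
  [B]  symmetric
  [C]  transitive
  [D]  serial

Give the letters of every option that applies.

(A) not euclidean: s R v and s R s but not v R s.
(B) not symmetric: s R v but not v R s.
(C) not transitive: s R v and v R t but not s R t.
(D) serial: every world has an R-successor.

D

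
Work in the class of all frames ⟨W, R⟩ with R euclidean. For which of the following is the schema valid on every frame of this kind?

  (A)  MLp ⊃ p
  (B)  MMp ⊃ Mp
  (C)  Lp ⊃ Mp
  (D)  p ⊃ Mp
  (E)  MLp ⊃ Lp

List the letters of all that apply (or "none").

(A) MLp ⊃ p is the dual of axiom B; it is valid on a frame exactly when R is symmetric. Such an R need not be symmetric, so not valid.
(B) MMp ⊃ Mp is the dual of axiom 4, which corresponds to transitivity. Such an R need not be transitive — not valid.
(C) Lp ⊃ Mp is axiom D, which corresponds to seriality. Such an R need not be serial — not valid.
(D) p ⊃ Mp (the dual of axiom T) characterises the reflexive frames. Such an R need not be reflexive — not valid.
(E) MLp ⊃ Lp (the dual of axiom 5) characterises the euclidean frames. Every such R is euclidean — valid.

E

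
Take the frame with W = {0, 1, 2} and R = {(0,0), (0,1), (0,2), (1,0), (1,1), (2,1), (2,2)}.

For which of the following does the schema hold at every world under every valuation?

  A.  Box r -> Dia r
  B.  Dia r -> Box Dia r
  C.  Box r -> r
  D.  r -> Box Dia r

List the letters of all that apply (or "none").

A, C

R is reflexive: each world relates to itself.
R is not symmetric: 0 R 2 but not 2 R 0.
R is not euclidean: 0 R 1 and 0 R 2 but not 1 R 2.
R is serial: every world has an R-successor.
(A) Box r -> Dia r is axiom D, which corresponds to seriality. R is serial — valid.
(B) Dia r -> Box Dia r is axiom 5; it is valid on a frame exactly when R is euclidean. R is not euclidean, so not valid.
(C) axiom T: valid iff R is reflexive. R is reflexive — valid.
(D) r -> Box Dia r is axiom B; it is valid on a frame exactly when R is symmetric. R is not symmetric, so not valid.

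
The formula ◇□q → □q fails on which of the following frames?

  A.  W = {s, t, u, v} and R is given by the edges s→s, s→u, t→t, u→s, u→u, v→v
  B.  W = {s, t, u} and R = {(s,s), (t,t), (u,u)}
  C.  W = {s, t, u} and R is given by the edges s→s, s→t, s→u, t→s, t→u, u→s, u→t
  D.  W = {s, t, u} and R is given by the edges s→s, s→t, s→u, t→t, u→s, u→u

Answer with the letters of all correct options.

The schema ◇□q → □q is the dual of axiom 5; it is valid on a frame iff R is euclidean.
(A) R is euclidean (any two R-successors of the same world are R-related), so the schema is valid here.
(B) R is euclidean (any two R-successors of the same world are R-related), so the schema is valid here.
(C) R is not euclidean (s R t and s R t but not t R t), so the schema fails here.
(D) R is not euclidean (s R t and s R s but not t R s), so the schema fails here.

C, D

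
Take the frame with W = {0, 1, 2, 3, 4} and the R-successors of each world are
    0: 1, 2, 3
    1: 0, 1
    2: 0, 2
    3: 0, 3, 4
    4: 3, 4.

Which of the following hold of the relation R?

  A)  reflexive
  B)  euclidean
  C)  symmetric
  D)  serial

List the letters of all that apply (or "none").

C, D

(A) not reflexive: not 0 R 0.
(B) not euclidean: 0 R 1 and 0 R 2 but not 1 R 2.
(C) symmetric: every R-edge is matched by its reverse.
(D) serial: every world has an R-successor.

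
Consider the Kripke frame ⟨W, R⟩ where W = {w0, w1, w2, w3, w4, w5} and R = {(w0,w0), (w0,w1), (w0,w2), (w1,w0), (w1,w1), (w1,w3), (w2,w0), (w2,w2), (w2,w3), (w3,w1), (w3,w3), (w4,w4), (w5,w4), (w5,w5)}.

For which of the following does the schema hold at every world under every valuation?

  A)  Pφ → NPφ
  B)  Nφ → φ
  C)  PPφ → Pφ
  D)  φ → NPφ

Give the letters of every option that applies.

R is reflexive: each world relates to itself.
R is not symmetric: w2 R w3 but not w3 R w2.
R is not transitive: w0 R w1 and w1 R w3 but not w0 R w3.
R is not euclidean: w0 R w1 and w0 R w2 but not w1 R w2.
(A) Pφ → NPφ (axiom 5) characterises the euclidean frames. R is not euclidean — not valid.
(B) Nφ → φ (axiom T) characterises the reflexive frames. R is reflexive — valid.
(C) PPφ → Pφ is the dual of axiom 4; it is valid on a frame exactly when R is transitive. R is not transitive, so not valid.
(D) φ → NPφ is axiom B; it is valid on a frame exactly when R is symmetric. R is not symmetric, so not valid.

B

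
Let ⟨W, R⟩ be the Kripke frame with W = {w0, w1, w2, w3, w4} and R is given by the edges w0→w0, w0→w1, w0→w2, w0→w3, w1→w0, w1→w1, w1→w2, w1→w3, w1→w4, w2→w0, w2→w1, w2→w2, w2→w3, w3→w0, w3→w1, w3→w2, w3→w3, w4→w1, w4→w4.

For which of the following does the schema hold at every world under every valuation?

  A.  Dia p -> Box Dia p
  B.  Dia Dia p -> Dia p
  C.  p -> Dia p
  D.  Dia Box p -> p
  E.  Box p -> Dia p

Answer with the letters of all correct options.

C, D, E

R is reflexive: each world relates to itself.
R is symmetric: every R-edge is matched by its reverse.
R is not transitive: w0 R w1 and w1 R w4 but not w0 R w4.
R is not euclidean: w1 R w0 and w1 R w4 but not w0 R w4.
R is serial: every world has an R-successor.
(A) axiom 5: valid iff R is euclidean. R is not euclidean — not valid.
(B) the dual of axiom 4: valid iff R is transitive. R is not transitive — not valid.
(C) p -> Dia p is the dual of axiom T, which corresponds to reflexivity. R is reflexive — valid.
(D) Dia Box p -> p is the dual of axiom B, which corresponds to symmetry. R is symmetric — valid.
(E) Box p -> Dia p (axiom D) characterises the serial frames. R is serial — valid.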